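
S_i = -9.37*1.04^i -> [-9.37, -9.74, -10.13, -10.54, -10.96]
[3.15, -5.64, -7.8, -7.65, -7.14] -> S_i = Random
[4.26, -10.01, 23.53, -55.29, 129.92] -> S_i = 4.26*(-2.35)^i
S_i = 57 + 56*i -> [57, 113, 169, 225, 281]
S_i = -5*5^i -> [-5, -25, -125, -625, -3125]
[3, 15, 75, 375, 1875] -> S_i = 3*5^i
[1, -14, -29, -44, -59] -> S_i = 1 + -15*i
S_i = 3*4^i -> [3, 12, 48, 192, 768]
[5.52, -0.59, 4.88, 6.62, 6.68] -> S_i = Random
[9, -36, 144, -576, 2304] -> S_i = 9*-4^i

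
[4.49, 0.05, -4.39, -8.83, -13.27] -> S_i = 4.49 + -4.44*i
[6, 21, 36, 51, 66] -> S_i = 6 + 15*i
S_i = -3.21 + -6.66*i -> [-3.21, -9.87, -16.53, -23.19, -29.85]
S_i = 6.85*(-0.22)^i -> [6.85, -1.51, 0.33, -0.07, 0.02]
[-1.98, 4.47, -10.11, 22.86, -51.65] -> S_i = -1.98*(-2.26)^i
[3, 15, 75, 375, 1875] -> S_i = 3*5^i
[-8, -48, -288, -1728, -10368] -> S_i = -8*6^i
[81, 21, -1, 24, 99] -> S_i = Random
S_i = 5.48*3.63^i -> [5.48, 19.89, 72.21, 262.12, 951.5]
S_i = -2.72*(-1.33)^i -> [-2.72, 3.62, -4.81, 6.4, -8.51]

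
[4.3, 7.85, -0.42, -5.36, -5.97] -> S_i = Random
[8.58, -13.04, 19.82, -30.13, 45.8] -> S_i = 8.58*(-1.52)^i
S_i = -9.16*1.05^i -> [-9.16, -9.62, -10.1, -10.6, -11.13]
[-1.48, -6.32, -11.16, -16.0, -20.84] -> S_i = -1.48 + -4.84*i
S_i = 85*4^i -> [85, 340, 1360, 5440, 21760]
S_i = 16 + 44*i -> [16, 60, 104, 148, 192]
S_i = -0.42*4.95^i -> [-0.42, -2.08, -10.29, -50.94, -252.16]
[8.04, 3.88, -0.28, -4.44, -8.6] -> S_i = 8.04 + -4.16*i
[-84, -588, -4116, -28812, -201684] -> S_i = -84*7^i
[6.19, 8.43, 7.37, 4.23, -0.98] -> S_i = Random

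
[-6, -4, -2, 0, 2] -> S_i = -6 + 2*i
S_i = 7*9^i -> [7, 63, 567, 5103, 45927]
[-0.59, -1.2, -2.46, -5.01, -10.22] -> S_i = -0.59*2.04^i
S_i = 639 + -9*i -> [639, 630, 621, 612, 603]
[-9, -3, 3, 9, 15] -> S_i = -9 + 6*i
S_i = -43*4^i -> [-43, -172, -688, -2752, -11008]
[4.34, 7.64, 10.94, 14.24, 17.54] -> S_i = 4.34 + 3.30*i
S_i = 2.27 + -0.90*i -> [2.27, 1.37, 0.47, -0.43, -1.33]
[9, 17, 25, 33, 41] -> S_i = 9 + 8*i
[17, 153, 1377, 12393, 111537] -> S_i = 17*9^i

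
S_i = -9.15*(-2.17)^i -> [-9.15, 19.86, -43.09, 93.5, -202.89]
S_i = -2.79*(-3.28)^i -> [-2.79, 9.15, -30.02, 98.45, -322.92]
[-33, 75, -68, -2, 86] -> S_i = Random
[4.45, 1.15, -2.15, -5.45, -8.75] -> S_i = 4.45 + -3.30*i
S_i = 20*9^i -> [20, 180, 1620, 14580, 131220]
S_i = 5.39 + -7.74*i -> [5.39, -2.35, -10.09, -17.83, -25.57]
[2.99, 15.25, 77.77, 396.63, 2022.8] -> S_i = 2.99*5.10^i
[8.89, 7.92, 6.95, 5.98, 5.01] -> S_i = 8.89 + -0.97*i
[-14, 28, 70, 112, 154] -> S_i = -14 + 42*i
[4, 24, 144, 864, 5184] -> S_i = 4*6^i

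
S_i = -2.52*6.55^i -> [-2.52, -16.51, -108.11, -708.15, -4638.37]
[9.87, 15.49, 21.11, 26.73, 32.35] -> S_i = 9.87 + 5.62*i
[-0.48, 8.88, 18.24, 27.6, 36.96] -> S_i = -0.48 + 9.36*i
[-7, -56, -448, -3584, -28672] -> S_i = -7*8^i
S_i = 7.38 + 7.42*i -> [7.38, 14.8, 22.22, 29.64, 37.06]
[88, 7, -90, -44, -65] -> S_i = Random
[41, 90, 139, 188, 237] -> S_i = 41 + 49*i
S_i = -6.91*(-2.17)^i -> [-6.91, 14.99, -32.54, 70.61, -153.22]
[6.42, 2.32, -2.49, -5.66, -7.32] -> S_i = Random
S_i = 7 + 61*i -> [7, 68, 129, 190, 251]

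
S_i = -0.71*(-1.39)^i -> [-0.71, 0.99, -1.37, 1.91, -2.65]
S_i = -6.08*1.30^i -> [-6.08, -7.9, -10.28, -13.36, -17.37]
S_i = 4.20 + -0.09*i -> [4.2, 4.11, 4.02, 3.93, 3.84]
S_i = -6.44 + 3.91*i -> [-6.44, -2.53, 1.38, 5.29, 9.2]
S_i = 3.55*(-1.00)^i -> [3.55, -3.55, 3.55, -3.55, 3.55]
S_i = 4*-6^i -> [4, -24, 144, -864, 5184]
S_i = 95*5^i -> [95, 475, 2375, 11875, 59375]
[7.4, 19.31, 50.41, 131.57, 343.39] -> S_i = 7.40*2.61^i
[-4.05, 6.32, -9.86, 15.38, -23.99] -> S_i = -4.05*(-1.56)^i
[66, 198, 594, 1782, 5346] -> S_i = 66*3^i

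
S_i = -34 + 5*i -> [-34, -29, -24, -19, -14]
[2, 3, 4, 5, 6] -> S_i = 2 + 1*i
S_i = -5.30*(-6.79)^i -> [-5.3, 35.99, -244.35, 1659.15, -11265.62]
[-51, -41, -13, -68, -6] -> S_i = Random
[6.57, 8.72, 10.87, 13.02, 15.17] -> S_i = 6.57 + 2.15*i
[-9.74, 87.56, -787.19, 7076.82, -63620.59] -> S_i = -9.74*(-8.99)^i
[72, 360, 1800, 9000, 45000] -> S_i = 72*5^i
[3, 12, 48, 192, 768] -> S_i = 3*4^i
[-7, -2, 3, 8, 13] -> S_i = -7 + 5*i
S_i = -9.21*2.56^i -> [-9.21, -23.58, -60.36, -154.52, -395.57]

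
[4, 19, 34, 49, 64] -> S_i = 4 + 15*i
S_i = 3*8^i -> [3, 24, 192, 1536, 12288]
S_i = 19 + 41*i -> [19, 60, 101, 142, 183]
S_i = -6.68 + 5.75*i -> [-6.68, -0.93, 4.82, 10.57, 16.32]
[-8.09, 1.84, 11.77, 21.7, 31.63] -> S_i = -8.09 + 9.93*i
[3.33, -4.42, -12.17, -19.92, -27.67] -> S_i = 3.33 + -7.75*i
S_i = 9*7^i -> [9, 63, 441, 3087, 21609]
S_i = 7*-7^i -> [7, -49, 343, -2401, 16807]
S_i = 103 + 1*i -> [103, 104, 105, 106, 107]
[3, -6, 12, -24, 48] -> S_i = 3*-2^i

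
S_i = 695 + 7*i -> [695, 702, 709, 716, 723]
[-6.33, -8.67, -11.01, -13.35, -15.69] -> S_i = -6.33 + -2.34*i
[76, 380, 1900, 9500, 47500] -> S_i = 76*5^i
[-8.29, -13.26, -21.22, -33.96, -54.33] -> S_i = -8.29*1.60^i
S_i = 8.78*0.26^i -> [8.78, 2.28, 0.59, 0.15, 0.04]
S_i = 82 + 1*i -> [82, 83, 84, 85, 86]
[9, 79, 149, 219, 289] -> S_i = 9 + 70*i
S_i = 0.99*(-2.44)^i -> [0.99, -2.42, 5.89, -14.38, 35.09]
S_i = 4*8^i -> [4, 32, 256, 2048, 16384]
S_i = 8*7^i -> [8, 56, 392, 2744, 19208]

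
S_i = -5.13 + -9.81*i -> [-5.13, -14.94, -24.75, -34.56, -44.37]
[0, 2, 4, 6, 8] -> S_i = 0 + 2*i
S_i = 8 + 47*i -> [8, 55, 102, 149, 196]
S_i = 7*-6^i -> [7, -42, 252, -1512, 9072]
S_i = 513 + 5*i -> [513, 518, 523, 528, 533]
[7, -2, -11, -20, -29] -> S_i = 7 + -9*i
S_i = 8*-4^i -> [8, -32, 128, -512, 2048]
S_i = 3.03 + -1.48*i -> [3.03, 1.55, 0.07, -1.41, -2.89]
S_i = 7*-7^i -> [7, -49, 343, -2401, 16807]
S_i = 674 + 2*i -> [674, 676, 678, 680, 682]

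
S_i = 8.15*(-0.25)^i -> [8.15, -2.04, 0.51, -0.13, 0.03]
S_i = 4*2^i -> [4, 8, 16, 32, 64]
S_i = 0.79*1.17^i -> [0.79, 0.92, 1.08, 1.27, 1.48]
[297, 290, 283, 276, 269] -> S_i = 297 + -7*i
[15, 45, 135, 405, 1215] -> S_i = 15*3^i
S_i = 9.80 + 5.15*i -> [9.8, 14.95, 20.1, 25.25, 30.4]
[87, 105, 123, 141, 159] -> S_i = 87 + 18*i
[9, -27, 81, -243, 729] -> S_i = 9*-3^i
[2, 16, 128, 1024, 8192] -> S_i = 2*8^i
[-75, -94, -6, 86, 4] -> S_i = Random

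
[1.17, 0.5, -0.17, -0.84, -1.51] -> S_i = 1.17 + -0.67*i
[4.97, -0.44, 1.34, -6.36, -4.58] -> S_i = Random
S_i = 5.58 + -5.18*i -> [5.58, 0.4, -4.78, -9.96, -15.14]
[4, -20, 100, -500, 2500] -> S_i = 4*-5^i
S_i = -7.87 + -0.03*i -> [-7.87, -7.9, -7.93, -7.96, -7.99]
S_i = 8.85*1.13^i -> [8.85, 10.0, 11.3, 12.77, 14.43]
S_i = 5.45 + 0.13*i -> [5.45, 5.58, 5.71, 5.84, 5.97]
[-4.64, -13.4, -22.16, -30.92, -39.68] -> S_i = -4.64 + -8.76*i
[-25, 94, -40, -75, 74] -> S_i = Random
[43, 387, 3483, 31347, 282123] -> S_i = 43*9^i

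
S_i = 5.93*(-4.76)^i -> [5.93, -28.23, 134.36, -639.55, 3044.27]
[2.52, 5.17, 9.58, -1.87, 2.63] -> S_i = Random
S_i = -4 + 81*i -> [-4, 77, 158, 239, 320]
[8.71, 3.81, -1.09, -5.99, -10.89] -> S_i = 8.71 + -4.90*i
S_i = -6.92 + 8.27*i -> [-6.92, 1.35, 9.62, 17.89, 26.16]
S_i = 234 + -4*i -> [234, 230, 226, 222, 218]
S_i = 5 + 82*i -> [5, 87, 169, 251, 333]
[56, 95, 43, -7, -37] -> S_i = Random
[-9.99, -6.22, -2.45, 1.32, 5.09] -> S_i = -9.99 + 3.77*i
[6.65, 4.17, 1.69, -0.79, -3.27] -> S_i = 6.65 + -2.48*i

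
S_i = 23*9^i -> [23, 207, 1863, 16767, 150903]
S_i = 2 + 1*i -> [2, 3, 4, 5, 6]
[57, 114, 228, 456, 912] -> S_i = 57*2^i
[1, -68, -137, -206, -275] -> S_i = 1 + -69*i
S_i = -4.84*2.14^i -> [-4.84, -10.36, -22.17, -47.43, -101.51]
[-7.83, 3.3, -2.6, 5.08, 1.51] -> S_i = Random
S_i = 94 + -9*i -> [94, 85, 76, 67, 58]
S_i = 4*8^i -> [4, 32, 256, 2048, 16384]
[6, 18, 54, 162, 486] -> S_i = 6*3^i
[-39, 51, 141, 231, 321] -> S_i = -39 + 90*i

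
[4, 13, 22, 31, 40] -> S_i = 4 + 9*i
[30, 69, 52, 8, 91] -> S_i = Random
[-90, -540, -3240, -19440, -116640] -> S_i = -90*6^i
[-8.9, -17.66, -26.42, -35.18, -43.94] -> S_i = -8.90 + -8.76*i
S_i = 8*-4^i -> [8, -32, 128, -512, 2048]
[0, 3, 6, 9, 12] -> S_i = 0 + 3*i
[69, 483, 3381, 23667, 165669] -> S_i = 69*7^i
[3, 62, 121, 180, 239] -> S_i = 3 + 59*i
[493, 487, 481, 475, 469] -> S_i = 493 + -6*i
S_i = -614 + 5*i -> [-614, -609, -604, -599, -594]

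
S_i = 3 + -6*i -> [3, -3, -9, -15, -21]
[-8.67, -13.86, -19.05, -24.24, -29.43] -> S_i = -8.67 + -5.19*i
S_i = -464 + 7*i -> [-464, -457, -450, -443, -436]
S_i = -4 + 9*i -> [-4, 5, 14, 23, 32]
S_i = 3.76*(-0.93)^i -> [3.76, -3.5, 3.25, -3.02, 2.81]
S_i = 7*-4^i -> [7, -28, 112, -448, 1792]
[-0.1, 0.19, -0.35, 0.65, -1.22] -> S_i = -0.10*(-1.87)^i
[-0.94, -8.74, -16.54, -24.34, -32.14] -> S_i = -0.94 + -7.80*i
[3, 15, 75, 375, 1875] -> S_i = 3*5^i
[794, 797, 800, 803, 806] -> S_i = 794 + 3*i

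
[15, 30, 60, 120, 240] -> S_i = 15*2^i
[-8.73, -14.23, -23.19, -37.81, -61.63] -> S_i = -8.73*1.63^i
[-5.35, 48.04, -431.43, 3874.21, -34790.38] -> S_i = -5.35*(-8.98)^i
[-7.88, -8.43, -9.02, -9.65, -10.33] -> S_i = -7.88*1.07^i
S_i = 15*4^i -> [15, 60, 240, 960, 3840]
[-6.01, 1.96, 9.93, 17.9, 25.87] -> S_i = -6.01 + 7.97*i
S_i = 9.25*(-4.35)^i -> [9.25, -40.24, 175.03, -761.39, 3312.06]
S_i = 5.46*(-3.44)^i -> [5.46, -18.78, 64.61, -222.26, 764.59]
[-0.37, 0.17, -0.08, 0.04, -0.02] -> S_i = -0.37*(-0.46)^i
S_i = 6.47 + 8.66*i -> [6.47, 15.13, 23.79, 32.45, 41.11]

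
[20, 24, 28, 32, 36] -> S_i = 20 + 4*i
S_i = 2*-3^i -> [2, -6, 18, -54, 162]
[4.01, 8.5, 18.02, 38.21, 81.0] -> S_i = 4.01*2.12^i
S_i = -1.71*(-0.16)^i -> [-1.71, 0.27, -0.04, 0.01, -0.0]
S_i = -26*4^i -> [-26, -104, -416, -1664, -6656]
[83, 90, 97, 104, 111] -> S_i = 83 + 7*i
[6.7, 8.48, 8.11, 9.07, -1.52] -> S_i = Random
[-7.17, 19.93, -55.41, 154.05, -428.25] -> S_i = -7.17*(-2.78)^i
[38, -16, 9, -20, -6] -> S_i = Random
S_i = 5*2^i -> [5, 10, 20, 40, 80]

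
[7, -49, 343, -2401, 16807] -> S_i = 7*-7^i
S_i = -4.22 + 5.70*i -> [-4.22, 1.48, 7.18, 12.88, 18.58]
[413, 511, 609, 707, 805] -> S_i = 413 + 98*i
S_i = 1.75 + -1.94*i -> [1.75, -0.19, -2.13, -4.07, -6.01]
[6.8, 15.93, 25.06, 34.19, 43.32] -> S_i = 6.80 + 9.13*i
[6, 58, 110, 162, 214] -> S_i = 6 + 52*i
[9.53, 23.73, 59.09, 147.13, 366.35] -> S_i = 9.53*2.49^i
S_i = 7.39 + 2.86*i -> [7.39, 10.25, 13.11, 15.97, 18.83]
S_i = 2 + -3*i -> [2, -1, -4, -7, -10]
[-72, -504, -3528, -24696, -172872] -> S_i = -72*7^i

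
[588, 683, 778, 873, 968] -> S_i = 588 + 95*i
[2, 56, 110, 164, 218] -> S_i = 2 + 54*i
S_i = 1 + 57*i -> [1, 58, 115, 172, 229]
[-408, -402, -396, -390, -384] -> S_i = -408 + 6*i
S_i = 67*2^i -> [67, 134, 268, 536, 1072]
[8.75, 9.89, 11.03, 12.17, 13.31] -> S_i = 8.75 + 1.14*i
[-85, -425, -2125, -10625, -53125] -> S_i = -85*5^i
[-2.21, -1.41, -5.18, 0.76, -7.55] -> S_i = Random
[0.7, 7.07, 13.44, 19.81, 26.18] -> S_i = 0.70 + 6.37*i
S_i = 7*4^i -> [7, 28, 112, 448, 1792]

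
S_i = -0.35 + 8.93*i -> [-0.35, 8.58, 17.51, 26.44, 35.37]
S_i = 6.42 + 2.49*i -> [6.42, 8.91, 11.4, 13.89, 16.38]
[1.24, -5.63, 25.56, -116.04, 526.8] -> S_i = 1.24*(-4.54)^i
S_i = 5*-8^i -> [5, -40, 320, -2560, 20480]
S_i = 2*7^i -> [2, 14, 98, 686, 4802]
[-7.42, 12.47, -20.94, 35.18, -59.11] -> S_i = -7.42*(-1.68)^i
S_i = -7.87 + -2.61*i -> [-7.87, -10.48, -13.09, -15.7, -18.31]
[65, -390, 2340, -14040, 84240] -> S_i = 65*-6^i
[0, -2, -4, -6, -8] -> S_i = 0 + -2*i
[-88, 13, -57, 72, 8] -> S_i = Random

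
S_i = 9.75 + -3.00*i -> [9.75, 6.75, 3.75, 0.75, -2.25]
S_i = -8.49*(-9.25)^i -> [-8.49, 78.53, -726.43, 6719.44, -62154.79]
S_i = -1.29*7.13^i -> [-1.29, -9.2, -65.58, -467.58, -3333.86]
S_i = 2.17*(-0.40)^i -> [2.17, -0.87, 0.35, -0.14, 0.06]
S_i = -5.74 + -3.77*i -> [-5.74, -9.51, -13.28, -17.05, -20.82]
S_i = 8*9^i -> [8, 72, 648, 5832, 52488]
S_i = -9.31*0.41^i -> [-9.31, -3.82, -1.57, -0.64, -0.26]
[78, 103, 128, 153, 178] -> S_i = 78 + 25*i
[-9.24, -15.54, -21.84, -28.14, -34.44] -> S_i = -9.24 + -6.30*i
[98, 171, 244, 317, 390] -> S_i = 98 + 73*i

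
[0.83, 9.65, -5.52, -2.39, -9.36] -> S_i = Random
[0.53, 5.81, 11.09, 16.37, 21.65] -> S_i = 0.53 + 5.28*i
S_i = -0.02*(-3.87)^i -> [-0.02, 0.08, -0.3, 1.16, -4.49]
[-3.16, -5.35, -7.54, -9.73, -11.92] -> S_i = -3.16 + -2.19*i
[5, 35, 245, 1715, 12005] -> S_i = 5*7^i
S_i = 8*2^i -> [8, 16, 32, 64, 128]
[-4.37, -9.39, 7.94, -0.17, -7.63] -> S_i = Random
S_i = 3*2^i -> [3, 6, 12, 24, 48]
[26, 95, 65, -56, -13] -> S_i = Random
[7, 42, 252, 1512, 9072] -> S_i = 7*6^i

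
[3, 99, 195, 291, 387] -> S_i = 3 + 96*i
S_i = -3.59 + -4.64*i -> [-3.59, -8.23, -12.87, -17.51, -22.15]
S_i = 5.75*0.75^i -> [5.75, 4.31, 3.23, 2.43, 1.82]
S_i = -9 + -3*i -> [-9, -12, -15, -18, -21]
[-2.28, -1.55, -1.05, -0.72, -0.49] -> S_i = -2.28*0.68^i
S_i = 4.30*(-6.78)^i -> [4.3, -29.15, 197.66, -1340.16, 9086.3]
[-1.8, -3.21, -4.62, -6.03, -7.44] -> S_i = -1.80 + -1.41*i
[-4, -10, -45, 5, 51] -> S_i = Random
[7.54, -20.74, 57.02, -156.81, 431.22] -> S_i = 7.54*(-2.75)^i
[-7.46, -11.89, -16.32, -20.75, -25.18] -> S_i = -7.46 + -4.43*i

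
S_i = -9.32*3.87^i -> [-9.32, -36.07, -139.58, -540.19, -2090.55]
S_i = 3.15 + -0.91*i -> [3.15, 2.24, 1.33, 0.42, -0.49]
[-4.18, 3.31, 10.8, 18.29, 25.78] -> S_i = -4.18 + 7.49*i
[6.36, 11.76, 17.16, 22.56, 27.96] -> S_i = 6.36 + 5.40*i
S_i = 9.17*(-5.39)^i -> [9.17, -49.43, 266.41, -1435.94, 7739.7]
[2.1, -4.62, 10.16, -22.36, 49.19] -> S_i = 2.10*(-2.20)^i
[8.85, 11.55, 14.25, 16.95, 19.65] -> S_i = 8.85 + 2.70*i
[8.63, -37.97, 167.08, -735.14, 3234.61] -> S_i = 8.63*(-4.40)^i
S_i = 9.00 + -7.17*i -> [9.0, 1.83, -5.34, -12.51, -19.68]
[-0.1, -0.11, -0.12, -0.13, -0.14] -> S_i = -0.10 + -0.01*i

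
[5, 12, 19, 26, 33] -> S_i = 5 + 7*i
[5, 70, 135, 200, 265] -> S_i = 5 + 65*i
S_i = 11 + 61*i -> [11, 72, 133, 194, 255]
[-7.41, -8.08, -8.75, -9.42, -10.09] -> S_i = -7.41 + -0.67*i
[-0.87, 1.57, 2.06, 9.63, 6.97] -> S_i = Random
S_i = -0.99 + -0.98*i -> [-0.99, -1.97, -2.95, -3.93, -4.91]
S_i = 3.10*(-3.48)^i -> [3.1, -10.79, 37.54, -130.65, 454.65]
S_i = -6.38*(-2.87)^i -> [-6.38, 18.31, -52.55, 150.82, -432.86]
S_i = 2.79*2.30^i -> [2.79, 6.42, 14.76, 33.95, 78.08]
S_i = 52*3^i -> [52, 156, 468, 1404, 4212]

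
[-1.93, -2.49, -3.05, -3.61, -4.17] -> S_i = -1.93 + -0.56*i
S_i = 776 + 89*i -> [776, 865, 954, 1043, 1132]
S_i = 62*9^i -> [62, 558, 5022, 45198, 406782]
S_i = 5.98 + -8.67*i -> [5.98, -2.69, -11.36, -20.03, -28.7]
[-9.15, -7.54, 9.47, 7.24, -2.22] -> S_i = Random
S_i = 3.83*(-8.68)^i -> [3.83, -33.24, 288.56, -2504.71, 21740.91]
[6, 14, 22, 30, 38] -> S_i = 6 + 8*i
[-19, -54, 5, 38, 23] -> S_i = Random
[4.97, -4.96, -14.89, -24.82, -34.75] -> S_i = 4.97 + -9.93*i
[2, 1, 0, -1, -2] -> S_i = 2 + -1*i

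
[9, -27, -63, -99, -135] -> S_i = 9 + -36*i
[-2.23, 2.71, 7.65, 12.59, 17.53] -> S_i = -2.23 + 4.94*i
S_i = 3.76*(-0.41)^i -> [3.76, -1.54, 0.63, -0.26, 0.11]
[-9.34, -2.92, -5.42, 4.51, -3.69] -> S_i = Random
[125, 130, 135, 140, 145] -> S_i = 125 + 5*i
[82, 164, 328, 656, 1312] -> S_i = 82*2^i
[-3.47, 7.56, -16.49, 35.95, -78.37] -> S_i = -3.47*(-2.18)^i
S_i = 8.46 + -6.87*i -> [8.46, 1.59, -5.28, -12.15, -19.02]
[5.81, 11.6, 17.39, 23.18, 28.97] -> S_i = 5.81 + 5.79*i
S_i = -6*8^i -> [-6, -48, -384, -3072, -24576]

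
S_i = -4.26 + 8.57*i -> [-4.26, 4.31, 12.88, 21.45, 30.02]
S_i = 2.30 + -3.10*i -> [2.3, -0.8, -3.9, -7.0, -10.1]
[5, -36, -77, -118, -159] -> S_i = 5 + -41*i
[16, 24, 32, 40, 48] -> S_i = 16 + 8*i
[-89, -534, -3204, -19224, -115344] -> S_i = -89*6^i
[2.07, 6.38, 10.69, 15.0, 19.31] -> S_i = 2.07 + 4.31*i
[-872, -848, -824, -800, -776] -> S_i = -872 + 24*i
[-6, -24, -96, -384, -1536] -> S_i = -6*4^i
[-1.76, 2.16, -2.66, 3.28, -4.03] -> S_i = -1.76*(-1.23)^i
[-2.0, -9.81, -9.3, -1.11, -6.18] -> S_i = Random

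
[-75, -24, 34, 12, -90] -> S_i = Random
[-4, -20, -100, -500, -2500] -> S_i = -4*5^i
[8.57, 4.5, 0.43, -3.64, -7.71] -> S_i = 8.57 + -4.07*i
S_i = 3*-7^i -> [3, -21, 147, -1029, 7203]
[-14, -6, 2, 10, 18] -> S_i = -14 + 8*i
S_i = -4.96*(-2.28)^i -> [-4.96, 11.31, -25.78, 58.79, -134.04]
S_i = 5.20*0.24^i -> [5.2, 1.25, 0.3, 0.07, 0.02]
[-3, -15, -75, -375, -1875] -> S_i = -3*5^i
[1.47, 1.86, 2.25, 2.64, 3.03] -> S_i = 1.47 + 0.39*i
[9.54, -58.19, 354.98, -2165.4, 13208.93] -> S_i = 9.54*(-6.10)^i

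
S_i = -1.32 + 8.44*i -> [-1.32, 7.12, 15.56, 24.0, 32.44]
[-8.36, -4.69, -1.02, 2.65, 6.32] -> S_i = -8.36 + 3.67*i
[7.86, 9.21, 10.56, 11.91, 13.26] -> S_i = 7.86 + 1.35*i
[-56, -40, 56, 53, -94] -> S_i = Random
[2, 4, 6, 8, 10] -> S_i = 2 + 2*i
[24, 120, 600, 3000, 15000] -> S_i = 24*5^i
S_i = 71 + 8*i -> [71, 79, 87, 95, 103]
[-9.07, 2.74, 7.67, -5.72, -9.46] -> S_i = Random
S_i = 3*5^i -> [3, 15, 75, 375, 1875]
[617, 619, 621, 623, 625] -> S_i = 617 + 2*i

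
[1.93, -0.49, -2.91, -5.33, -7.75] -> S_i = 1.93 + -2.42*i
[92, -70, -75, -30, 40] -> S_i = Random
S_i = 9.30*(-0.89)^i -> [9.3, -8.28, 7.37, -6.56, 5.84]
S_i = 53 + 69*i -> [53, 122, 191, 260, 329]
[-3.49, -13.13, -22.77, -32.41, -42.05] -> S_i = -3.49 + -9.64*i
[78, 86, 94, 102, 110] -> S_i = 78 + 8*i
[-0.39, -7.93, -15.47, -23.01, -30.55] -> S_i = -0.39 + -7.54*i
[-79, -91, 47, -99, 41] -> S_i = Random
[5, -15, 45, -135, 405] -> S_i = 5*-3^i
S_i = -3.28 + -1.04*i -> [-3.28, -4.32, -5.36, -6.4, -7.44]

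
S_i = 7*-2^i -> [7, -14, 28, -56, 112]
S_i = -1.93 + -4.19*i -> [-1.93, -6.12, -10.31, -14.5, -18.69]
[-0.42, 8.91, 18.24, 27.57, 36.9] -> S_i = -0.42 + 9.33*i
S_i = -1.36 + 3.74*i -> [-1.36, 2.38, 6.12, 9.86, 13.6]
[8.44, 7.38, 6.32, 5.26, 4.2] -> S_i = 8.44 + -1.06*i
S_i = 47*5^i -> [47, 235, 1175, 5875, 29375]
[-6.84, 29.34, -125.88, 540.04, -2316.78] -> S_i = -6.84*(-4.29)^i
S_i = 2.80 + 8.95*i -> [2.8, 11.75, 20.7, 29.65, 38.6]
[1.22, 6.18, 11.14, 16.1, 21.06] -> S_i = 1.22 + 4.96*i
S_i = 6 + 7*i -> [6, 13, 20, 27, 34]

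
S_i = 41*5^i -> [41, 205, 1025, 5125, 25625]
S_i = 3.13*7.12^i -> [3.13, 22.29, 158.67, 1129.76, 8043.86]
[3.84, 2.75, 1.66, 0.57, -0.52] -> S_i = 3.84 + -1.09*i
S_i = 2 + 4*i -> [2, 6, 10, 14, 18]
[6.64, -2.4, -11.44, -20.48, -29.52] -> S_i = 6.64 + -9.04*i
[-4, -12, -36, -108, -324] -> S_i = -4*3^i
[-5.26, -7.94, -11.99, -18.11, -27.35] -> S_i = -5.26*1.51^i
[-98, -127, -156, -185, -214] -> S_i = -98 + -29*i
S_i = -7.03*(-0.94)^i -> [-7.03, 6.61, -6.21, 5.84, -5.49]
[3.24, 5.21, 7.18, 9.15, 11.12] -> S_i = 3.24 + 1.97*i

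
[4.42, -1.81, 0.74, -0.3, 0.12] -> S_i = 4.42*(-0.41)^i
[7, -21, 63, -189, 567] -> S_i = 7*-3^i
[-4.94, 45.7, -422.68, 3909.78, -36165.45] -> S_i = -4.94*(-9.25)^i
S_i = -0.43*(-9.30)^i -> [-0.43, 4.0, -37.19, 345.87, -3216.62]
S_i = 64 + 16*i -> [64, 80, 96, 112, 128]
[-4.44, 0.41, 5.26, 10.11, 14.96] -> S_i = -4.44 + 4.85*i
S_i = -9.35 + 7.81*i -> [-9.35, -1.54, 6.27, 14.08, 21.89]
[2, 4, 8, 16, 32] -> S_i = 2*2^i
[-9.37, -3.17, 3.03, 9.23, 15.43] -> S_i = -9.37 + 6.20*i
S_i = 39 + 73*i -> [39, 112, 185, 258, 331]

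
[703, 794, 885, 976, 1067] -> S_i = 703 + 91*i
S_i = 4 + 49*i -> [4, 53, 102, 151, 200]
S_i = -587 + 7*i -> [-587, -580, -573, -566, -559]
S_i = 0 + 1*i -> [0, 1, 2, 3, 4]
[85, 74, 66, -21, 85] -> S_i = Random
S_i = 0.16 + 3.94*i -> [0.16, 4.1, 8.04, 11.98, 15.92]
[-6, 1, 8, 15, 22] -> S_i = -6 + 7*i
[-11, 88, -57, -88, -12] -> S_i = Random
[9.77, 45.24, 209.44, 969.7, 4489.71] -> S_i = 9.77*4.63^i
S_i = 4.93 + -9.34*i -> [4.93, -4.41, -13.75, -23.09, -32.43]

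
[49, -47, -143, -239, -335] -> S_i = 49 + -96*i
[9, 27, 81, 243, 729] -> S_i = 9*3^i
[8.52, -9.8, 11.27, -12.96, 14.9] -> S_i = 8.52*(-1.15)^i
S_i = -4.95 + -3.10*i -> [-4.95, -8.05, -11.15, -14.25, -17.35]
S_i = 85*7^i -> [85, 595, 4165, 29155, 204085]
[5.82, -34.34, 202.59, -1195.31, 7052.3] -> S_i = 5.82*(-5.90)^i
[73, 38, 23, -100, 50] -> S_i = Random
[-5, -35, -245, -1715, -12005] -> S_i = -5*7^i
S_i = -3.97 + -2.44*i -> [-3.97, -6.41, -8.85, -11.29, -13.73]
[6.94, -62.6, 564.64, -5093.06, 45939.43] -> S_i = 6.94*(-9.02)^i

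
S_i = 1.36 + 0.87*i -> [1.36, 2.23, 3.1, 3.97, 4.84]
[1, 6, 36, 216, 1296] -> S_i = 1*6^i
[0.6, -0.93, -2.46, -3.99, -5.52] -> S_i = 0.60 + -1.53*i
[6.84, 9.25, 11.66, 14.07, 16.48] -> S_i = 6.84 + 2.41*i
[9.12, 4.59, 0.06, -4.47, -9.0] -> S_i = 9.12 + -4.53*i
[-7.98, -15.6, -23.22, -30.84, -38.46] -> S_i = -7.98 + -7.62*i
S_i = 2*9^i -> [2, 18, 162, 1458, 13122]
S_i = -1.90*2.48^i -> [-1.9, -4.71, -11.69, -28.98, -71.87]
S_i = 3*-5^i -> [3, -15, 75, -375, 1875]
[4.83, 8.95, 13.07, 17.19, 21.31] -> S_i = 4.83 + 4.12*i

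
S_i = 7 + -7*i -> [7, 0, -7, -14, -21]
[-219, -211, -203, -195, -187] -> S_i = -219 + 8*i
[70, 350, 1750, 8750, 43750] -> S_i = 70*5^i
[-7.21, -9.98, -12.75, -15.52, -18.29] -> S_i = -7.21 + -2.77*i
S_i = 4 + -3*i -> [4, 1, -2, -5, -8]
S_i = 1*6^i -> [1, 6, 36, 216, 1296]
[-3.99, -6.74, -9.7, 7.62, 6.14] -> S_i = Random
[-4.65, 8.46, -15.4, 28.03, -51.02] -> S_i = -4.65*(-1.82)^i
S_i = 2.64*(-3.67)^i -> [2.64, -9.69, 35.56, -130.5, 478.93]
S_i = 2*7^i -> [2, 14, 98, 686, 4802]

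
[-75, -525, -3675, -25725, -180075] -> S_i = -75*7^i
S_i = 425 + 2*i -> [425, 427, 429, 431, 433]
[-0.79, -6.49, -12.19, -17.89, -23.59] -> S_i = -0.79 + -5.70*i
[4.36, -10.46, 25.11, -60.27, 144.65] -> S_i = 4.36*(-2.40)^i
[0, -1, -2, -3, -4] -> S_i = 0 + -1*i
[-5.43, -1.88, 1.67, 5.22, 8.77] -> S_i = -5.43 + 3.55*i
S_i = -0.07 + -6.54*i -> [-0.07, -6.61, -13.15, -19.69, -26.23]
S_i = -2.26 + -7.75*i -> [-2.26, -10.01, -17.76, -25.51, -33.26]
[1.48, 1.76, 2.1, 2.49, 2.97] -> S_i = 1.48*1.19^i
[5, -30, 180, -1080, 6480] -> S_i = 5*-6^i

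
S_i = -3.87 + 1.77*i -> [-3.87, -2.1, -0.33, 1.44, 3.21]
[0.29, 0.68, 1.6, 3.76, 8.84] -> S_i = 0.29*2.35^i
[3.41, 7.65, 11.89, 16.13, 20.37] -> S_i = 3.41 + 4.24*i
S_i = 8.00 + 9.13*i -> [8.0, 17.13, 26.26, 35.39, 44.52]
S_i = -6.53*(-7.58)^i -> [-6.53, 49.5, -375.19, 2843.94, -21557.08]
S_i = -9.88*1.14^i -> [-9.88, -11.26, -12.84, -14.64, -16.69]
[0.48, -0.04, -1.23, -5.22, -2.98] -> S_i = Random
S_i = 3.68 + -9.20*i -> [3.68, -5.52, -14.72, -23.92, -33.12]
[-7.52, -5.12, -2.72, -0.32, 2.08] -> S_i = -7.52 + 2.40*i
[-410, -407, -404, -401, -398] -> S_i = -410 + 3*i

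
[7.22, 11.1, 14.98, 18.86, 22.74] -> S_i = 7.22 + 3.88*i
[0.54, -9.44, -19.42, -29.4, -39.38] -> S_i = 0.54 + -9.98*i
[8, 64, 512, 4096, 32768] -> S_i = 8*8^i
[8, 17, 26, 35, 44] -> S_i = 8 + 9*i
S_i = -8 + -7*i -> [-8, -15, -22, -29, -36]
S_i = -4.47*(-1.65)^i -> [-4.47, 7.38, -12.17, 20.08, -33.13]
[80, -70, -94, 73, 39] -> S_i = Random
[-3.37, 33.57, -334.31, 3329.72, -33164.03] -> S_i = -3.37*(-9.96)^i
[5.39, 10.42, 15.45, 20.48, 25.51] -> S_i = 5.39 + 5.03*i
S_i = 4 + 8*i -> [4, 12, 20, 28, 36]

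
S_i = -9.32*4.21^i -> [-9.32, -39.24, -165.19, -695.44, -2927.82]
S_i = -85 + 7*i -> [-85, -78, -71, -64, -57]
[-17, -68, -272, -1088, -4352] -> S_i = -17*4^i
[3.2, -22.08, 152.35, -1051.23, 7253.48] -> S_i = 3.20*(-6.90)^i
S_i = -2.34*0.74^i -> [-2.34, -1.73, -1.28, -0.95, -0.7]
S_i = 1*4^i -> [1, 4, 16, 64, 256]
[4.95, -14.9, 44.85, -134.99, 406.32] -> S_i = 4.95*(-3.01)^i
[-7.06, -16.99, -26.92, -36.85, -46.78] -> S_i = -7.06 + -9.93*i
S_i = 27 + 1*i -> [27, 28, 29, 30, 31]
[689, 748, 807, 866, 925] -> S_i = 689 + 59*i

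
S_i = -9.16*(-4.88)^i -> [-9.16, 44.7, -218.14, 1064.52, -5194.87]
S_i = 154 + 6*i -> [154, 160, 166, 172, 178]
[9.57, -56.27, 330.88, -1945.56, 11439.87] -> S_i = 9.57*(-5.88)^i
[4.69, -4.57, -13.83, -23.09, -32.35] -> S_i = 4.69 + -9.26*i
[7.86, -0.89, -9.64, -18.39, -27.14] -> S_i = 7.86 + -8.75*i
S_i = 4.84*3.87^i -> [4.84, 18.73, 72.49, 280.53, 1085.65]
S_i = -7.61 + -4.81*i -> [-7.61, -12.42, -17.23, -22.04, -26.85]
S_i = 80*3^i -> [80, 240, 720, 2160, 6480]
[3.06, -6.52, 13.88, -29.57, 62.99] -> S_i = 3.06*(-2.13)^i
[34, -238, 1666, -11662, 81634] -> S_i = 34*-7^i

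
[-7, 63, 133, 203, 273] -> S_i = -7 + 70*i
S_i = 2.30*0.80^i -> [2.3, 1.84, 1.47, 1.18, 0.94]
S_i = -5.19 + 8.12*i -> [-5.19, 2.93, 11.05, 19.17, 27.29]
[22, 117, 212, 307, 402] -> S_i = 22 + 95*i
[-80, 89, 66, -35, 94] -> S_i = Random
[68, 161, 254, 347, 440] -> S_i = 68 + 93*i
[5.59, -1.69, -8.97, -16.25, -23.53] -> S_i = 5.59 + -7.28*i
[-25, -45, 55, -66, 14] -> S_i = Random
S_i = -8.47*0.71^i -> [-8.47, -6.01, -4.27, -3.03, -2.15]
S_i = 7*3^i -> [7, 21, 63, 189, 567]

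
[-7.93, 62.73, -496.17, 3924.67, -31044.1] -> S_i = -7.93*(-7.91)^i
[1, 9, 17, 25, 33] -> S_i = 1 + 8*i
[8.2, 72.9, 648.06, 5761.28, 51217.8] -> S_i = 8.20*8.89^i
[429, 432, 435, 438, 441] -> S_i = 429 + 3*i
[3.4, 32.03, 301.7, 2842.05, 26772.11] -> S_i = 3.40*9.42^i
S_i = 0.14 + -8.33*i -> [0.14, -8.19, -16.52, -24.85, -33.18]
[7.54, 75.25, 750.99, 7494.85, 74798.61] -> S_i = 7.54*9.98^i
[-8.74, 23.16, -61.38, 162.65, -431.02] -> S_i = -8.74*(-2.65)^i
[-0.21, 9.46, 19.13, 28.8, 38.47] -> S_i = -0.21 + 9.67*i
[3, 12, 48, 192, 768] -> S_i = 3*4^i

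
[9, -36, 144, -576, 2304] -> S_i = 9*-4^i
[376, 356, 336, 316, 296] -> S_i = 376 + -20*i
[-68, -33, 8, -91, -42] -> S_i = Random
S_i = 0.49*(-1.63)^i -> [0.49, -0.8, 1.3, -2.12, 3.46]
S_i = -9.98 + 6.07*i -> [-9.98, -3.91, 2.16, 8.23, 14.3]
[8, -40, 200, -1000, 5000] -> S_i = 8*-5^i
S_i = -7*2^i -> [-7, -14, -28, -56, -112]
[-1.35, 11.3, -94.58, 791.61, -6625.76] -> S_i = -1.35*(-8.37)^i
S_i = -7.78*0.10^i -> [-7.78, -0.78, -0.08, -0.01, -0.0]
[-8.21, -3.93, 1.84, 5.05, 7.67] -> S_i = Random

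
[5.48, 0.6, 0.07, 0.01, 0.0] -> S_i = 5.48*0.11^i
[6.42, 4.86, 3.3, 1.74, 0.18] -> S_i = 6.42 + -1.56*i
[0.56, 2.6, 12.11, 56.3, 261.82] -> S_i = 0.56*4.65^i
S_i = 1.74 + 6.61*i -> [1.74, 8.35, 14.96, 21.57, 28.18]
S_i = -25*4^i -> [-25, -100, -400, -1600, -6400]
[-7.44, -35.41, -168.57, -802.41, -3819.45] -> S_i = -7.44*4.76^i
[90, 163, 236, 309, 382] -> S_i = 90 + 73*i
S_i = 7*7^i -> [7, 49, 343, 2401, 16807]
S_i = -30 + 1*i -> [-30, -29, -28, -27, -26]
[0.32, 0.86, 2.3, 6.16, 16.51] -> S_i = 0.32*2.68^i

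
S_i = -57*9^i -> [-57, -513, -4617, -41553, -373977]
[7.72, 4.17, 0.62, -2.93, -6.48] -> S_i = 7.72 + -3.55*i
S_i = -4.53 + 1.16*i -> [-4.53, -3.37, -2.21, -1.05, 0.11]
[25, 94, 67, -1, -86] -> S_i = Random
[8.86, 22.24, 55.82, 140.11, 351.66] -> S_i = 8.86*2.51^i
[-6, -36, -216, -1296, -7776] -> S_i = -6*6^i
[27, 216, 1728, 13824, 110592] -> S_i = 27*8^i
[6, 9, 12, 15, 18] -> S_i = 6 + 3*i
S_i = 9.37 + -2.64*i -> [9.37, 6.73, 4.09, 1.45, -1.19]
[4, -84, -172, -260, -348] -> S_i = 4 + -88*i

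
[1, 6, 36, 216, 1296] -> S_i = 1*6^i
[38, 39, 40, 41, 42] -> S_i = 38 + 1*i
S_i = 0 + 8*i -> [0, 8, 16, 24, 32]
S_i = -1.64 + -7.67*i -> [-1.64, -9.31, -16.98, -24.65, -32.32]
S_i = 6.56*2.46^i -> [6.56, 16.14, 39.7, 97.66, 240.24]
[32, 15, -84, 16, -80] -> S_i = Random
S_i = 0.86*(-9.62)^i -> [0.86, -8.27, 79.59, -765.64, 7365.44]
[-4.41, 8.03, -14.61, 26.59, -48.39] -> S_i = -4.41*(-1.82)^i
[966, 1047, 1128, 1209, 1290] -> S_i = 966 + 81*i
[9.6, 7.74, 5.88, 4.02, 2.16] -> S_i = 9.60 + -1.86*i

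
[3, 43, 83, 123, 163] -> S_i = 3 + 40*i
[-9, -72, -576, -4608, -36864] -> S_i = -9*8^i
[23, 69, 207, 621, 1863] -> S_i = 23*3^i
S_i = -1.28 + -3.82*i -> [-1.28, -5.1, -8.92, -12.74, -16.56]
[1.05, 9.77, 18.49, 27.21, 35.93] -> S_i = 1.05 + 8.72*i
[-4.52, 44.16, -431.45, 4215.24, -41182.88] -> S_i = -4.52*(-9.77)^i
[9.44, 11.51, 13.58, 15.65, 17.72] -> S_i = 9.44 + 2.07*i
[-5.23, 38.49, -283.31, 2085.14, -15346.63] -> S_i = -5.23*(-7.36)^i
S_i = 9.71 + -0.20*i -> [9.71, 9.51, 9.31, 9.11, 8.91]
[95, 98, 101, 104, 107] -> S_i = 95 + 3*i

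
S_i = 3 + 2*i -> [3, 5, 7, 9, 11]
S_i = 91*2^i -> [91, 182, 364, 728, 1456]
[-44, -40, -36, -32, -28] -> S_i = -44 + 4*i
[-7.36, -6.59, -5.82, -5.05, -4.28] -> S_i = -7.36 + 0.77*i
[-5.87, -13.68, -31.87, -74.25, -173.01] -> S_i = -5.87*2.33^i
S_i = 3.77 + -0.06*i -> [3.77, 3.71, 3.65, 3.59, 3.53]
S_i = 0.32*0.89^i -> [0.32, 0.28, 0.25, 0.23, 0.2]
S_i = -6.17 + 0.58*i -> [-6.17, -5.59, -5.01, -4.43, -3.85]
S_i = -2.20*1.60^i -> [-2.2, -3.52, -5.63, -9.01, -14.42]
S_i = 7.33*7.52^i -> [7.33, 55.12, 414.51, 3117.15, 23440.96]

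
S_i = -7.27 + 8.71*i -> [-7.27, 1.44, 10.15, 18.86, 27.57]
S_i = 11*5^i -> [11, 55, 275, 1375, 6875]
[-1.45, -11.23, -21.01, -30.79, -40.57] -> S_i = -1.45 + -9.78*i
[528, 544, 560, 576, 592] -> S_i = 528 + 16*i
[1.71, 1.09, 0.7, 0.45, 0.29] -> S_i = 1.71*0.64^i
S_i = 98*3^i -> [98, 294, 882, 2646, 7938]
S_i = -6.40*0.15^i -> [-6.4, -0.96, -0.14, -0.02, -0.0]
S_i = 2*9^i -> [2, 18, 162, 1458, 13122]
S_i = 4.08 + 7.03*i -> [4.08, 11.11, 18.14, 25.17, 32.2]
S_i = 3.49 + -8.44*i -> [3.49, -4.95, -13.39, -21.83, -30.27]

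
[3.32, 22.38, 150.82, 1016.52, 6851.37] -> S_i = 3.32*6.74^i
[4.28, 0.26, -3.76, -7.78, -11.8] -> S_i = 4.28 + -4.02*i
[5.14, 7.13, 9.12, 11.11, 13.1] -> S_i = 5.14 + 1.99*i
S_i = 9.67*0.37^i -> [9.67, 3.58, 1.32, 0.49, 0.18]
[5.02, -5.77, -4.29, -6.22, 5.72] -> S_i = Random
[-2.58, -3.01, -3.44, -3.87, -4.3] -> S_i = -2.58 + -0.43*i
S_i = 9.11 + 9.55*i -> [9.11, 18.66, 28.21, 37.76, 47.31]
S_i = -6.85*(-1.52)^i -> [-6.85, 10.41, -15.83, 24.06, -36.56]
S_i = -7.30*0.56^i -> [-7.3, -4.09, -2.29, -1.28, -0.72]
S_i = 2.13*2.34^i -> [2.13, 4.98, 11.66, 27.29, 63.86]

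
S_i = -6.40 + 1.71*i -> [-6.4, -4.69, -2.98, -1.27, 0.44]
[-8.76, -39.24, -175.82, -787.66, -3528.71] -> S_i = -8.76*4.48^i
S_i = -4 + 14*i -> [-4, 10, 24, 38, 52]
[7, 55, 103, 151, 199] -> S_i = 7 + 48*i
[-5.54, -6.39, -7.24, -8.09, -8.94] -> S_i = -5.54 + -0.85*i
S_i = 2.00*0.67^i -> [2.0, 1.34, 0.9, 0.6, 0.4]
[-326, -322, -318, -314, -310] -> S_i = -326 + 4*i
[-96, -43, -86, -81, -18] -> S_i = Random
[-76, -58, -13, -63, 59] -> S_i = Random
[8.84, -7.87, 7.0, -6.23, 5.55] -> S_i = 8.84*(-0.89)^i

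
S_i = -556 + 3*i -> [-556, -553, -550, -547, -544]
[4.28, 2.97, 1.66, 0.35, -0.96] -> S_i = 4.28 + -1.31*i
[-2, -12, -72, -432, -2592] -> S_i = -2*6^i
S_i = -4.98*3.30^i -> [-4.98, -16.43, -54.23, -178.97, -590.59]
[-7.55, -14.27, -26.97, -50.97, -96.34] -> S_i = -7.55*1.89^i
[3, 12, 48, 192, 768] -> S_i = 3*4^i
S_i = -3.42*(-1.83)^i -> [-3.42, 6.26, -11.45, 20.96, -38.36]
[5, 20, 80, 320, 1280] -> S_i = 5*4^i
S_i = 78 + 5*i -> [78, 83, 88, 93, 98]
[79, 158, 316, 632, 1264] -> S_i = 79*2^i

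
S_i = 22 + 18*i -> [22, 40, 58, 76, 94]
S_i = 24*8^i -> [24, 192, 1536, 12288, 98304]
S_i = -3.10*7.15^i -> [-3.1, -22.17, -158.48, -1133.13, -8101.88]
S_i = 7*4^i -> [7, 28, 112, 448, 1792]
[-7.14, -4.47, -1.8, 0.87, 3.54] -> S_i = -7.14 + 2.67*i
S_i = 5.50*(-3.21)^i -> [5.5, -17.66, 56.67, -181.92, 583.96]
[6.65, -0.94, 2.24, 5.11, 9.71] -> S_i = Random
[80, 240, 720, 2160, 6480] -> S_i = 80*3^i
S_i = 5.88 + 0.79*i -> [5.88, 6.67, 7.46, 8.25, 9.04]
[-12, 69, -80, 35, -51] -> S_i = Random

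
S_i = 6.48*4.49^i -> [6.48, 29.1, 130.64, 586.56, 2633.66]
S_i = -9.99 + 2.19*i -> [-9.99, -7.8, -5.61, -3.42, -1.23]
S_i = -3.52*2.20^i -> [-3.52, -7.74, -17.04, -37.48, -82.46]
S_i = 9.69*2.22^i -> [9.69, 21.51, 47.76, 106.02, 235.36]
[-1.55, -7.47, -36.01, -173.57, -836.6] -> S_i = -1.55*4.82^i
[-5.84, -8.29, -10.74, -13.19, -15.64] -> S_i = -5.84 + -2.45*i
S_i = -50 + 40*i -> [-50, -10, 30, 70, 110]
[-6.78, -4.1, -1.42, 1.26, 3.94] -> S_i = -6.78 + 2.68*i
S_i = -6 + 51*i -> [-6, 45, 96, 147, 198]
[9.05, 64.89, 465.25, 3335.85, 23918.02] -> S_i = 9.05*7.17^i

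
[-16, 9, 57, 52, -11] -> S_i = Random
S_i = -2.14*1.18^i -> [-2.14, -2.53, -2.98, -3.52, -4.15]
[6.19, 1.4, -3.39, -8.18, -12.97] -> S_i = 6.19 + -4.79*i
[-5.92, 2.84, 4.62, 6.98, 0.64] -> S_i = Random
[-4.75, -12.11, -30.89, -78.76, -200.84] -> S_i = -4.75*2.55^i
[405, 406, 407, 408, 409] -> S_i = 405 + 1*i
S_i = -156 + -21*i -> [-156, -177, -198, -219, -240]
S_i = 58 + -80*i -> [58, -22, -102, -182, -262]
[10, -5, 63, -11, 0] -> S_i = Random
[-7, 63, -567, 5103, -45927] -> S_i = -7*-9^i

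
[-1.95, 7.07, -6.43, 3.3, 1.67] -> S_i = Random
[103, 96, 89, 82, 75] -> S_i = 103 + -7*i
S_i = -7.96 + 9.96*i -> [-7.96, 2.0, 11.96, 21.92, 31.88]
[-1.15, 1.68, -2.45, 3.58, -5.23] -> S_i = -1.15*(-1.46)^i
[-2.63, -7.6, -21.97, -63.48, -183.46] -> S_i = -2.63*2.89^i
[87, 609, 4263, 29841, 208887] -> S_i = 87*7^i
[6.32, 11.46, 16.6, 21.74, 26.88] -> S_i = 6.32 + 5.14*i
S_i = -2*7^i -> [-2, -14, -98, -686, -4802]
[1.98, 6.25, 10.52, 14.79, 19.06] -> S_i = 1.98 + 4.27*i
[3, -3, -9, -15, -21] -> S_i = 3 + -6*i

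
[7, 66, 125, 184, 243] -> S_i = 7 + 59*i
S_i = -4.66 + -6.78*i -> [-4.66, -11.44, -18.22, -25.0, -31.78]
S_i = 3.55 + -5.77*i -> [3.55, -2.22, -7.99, -13.76, -19.53]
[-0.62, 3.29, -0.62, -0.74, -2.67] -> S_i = Random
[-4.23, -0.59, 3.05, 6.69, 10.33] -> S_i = -4.23 + 3.64*i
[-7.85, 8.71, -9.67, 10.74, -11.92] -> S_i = -7.85*(-1.11)^i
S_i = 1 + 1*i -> [1, 2, 3, 4, 5]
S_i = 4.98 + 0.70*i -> [4.98, 5.68, 6.38, 7.08, 7.78]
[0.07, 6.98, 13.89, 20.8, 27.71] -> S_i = 0.07 + 6.91*i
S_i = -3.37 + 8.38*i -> [-3.37, 5.01, 13.39, 21.77, 30.15]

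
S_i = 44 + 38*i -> [44, 82, 120, 158, 196]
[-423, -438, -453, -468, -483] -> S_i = -423 + -15*i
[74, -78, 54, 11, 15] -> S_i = Random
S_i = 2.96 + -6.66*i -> [2.96, -3.7, -10.36, -17.02, -23.68]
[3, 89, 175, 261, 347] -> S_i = 3 + 86*i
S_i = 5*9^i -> [5, 45, 405, 3645, 32805]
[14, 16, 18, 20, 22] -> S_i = 14 + 2*i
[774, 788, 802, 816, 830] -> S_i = 774 + 14*i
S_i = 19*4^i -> [19, 76, 304, 1216, 4864]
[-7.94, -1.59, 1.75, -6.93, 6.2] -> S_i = Random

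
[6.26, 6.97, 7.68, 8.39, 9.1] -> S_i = 6.26 + 0.71*i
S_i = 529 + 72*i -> [529, 601, 673, 745, 817]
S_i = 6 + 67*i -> [6, 73, 140, 207, 274]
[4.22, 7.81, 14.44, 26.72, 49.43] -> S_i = 4.22*1.85^i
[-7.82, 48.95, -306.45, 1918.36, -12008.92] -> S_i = -7.82*(-6.26)^i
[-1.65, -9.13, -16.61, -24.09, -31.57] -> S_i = -1.65 + -7.48*i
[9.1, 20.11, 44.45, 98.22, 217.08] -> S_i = 9.10*2.21^i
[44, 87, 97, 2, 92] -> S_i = Random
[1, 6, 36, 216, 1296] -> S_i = 1*6^i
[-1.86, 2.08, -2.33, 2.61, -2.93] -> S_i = -1.86*(-1.12)^i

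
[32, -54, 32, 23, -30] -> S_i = Random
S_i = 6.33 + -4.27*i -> [6.33, 2.06, -2.21, -6.48, -10.75]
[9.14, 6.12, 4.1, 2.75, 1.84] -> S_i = 9.14*0.67^i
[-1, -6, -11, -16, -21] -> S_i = -1 + -5*i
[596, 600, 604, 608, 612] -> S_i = 596 + 4*i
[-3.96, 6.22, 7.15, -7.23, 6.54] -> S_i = Random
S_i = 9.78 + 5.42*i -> [9.78, 15.2, 20.62, 26.04, 31.46]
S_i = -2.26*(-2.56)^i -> [-2.26, 5.79, -14.81, 37.92, -97.07]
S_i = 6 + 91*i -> [6, 97, 188, 279, 370]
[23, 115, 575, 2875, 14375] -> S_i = 23*5^i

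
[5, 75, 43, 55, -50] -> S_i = Random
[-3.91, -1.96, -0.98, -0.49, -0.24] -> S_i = -3.91*0.50^i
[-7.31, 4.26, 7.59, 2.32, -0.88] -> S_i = Random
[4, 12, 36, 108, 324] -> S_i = 4*3^i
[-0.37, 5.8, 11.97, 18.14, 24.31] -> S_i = -0.37 + 6.17*i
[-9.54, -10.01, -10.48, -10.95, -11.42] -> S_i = -9.54 + -0.47*i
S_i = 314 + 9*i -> [314, 323, 332, 341, 350]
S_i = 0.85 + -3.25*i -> [0.85, -2.4, -5.65, -8.9, -12.15]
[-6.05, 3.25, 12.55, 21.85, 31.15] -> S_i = -6.05 + 9.30*i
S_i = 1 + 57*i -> [1, 58, 115, 172, 229]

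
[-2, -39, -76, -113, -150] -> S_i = -2 + -37*i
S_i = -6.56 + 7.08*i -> [-6.56, 0.52, 7.6, 14.68, 21.76]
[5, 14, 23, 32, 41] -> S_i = 5 + 9*i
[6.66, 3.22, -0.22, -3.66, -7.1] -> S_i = 6.66 + -3.44*i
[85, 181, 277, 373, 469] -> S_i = 85 + 96*i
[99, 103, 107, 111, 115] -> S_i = 99 + 4*i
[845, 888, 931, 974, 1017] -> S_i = 845 + 43*i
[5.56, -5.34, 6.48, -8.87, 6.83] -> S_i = Random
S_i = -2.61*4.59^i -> [-2.61, -11.98, -54.99, -252.39, -1158.49]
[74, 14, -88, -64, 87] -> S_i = Random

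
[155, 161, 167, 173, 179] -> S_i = 155 + 6*i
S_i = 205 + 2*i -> [205, 207, 209, 211, 213]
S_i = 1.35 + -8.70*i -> [1.35, -7.35, -16.05, -24.75, -33.45]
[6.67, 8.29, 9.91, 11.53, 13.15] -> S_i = 6.67 + 1.62*i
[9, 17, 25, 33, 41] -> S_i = 9 + 8*i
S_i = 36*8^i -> [36, 288, 2304, 18432, 147456]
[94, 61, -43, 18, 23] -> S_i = Random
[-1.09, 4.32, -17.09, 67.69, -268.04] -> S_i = -1.09*(-3.96)^i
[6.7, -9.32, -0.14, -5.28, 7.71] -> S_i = Random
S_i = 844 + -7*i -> [844, 837, 830, 823, 816]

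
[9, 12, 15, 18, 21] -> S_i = 9 + 3*i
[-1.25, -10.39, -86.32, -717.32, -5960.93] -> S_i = -1.25*8.31^i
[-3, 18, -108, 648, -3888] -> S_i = -3*-6^i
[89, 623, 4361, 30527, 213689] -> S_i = 89*7^i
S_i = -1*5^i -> [-1, -5, -25, -125, -625]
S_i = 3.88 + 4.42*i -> [3.88, 8.3, 12.72, 17.14, 21.56]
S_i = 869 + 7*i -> [869, 876, 883, 890, 897]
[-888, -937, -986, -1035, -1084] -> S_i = -888 + -49*i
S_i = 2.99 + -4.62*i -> [2.99, -1.63, -6.25, -10.87, -15.49]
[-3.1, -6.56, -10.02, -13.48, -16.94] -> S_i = -3.10 + -3.46*i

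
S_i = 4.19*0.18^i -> [4.19, 0.75, 0.14, 0.02, 0.0]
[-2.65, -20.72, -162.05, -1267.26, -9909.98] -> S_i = -2.65*7.82^i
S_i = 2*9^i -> [2, 18, 162, 1458, 13122]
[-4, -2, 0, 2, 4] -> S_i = -4 + 2*i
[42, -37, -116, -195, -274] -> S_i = 42 + -79*i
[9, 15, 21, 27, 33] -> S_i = 9 + 6*i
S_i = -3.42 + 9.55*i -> [-3.42, 6.13, 15.68, 25.23, 34.78]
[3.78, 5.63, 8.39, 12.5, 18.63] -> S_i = 3.78*1.49^i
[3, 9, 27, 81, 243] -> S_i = 3*3^i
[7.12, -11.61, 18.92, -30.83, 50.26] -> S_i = 7.12*(-1.63)^i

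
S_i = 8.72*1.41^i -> [8.72, 12.3, 17.34, 24.44, 34.47]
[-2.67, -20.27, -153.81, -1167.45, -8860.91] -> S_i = -2.67*7.59^i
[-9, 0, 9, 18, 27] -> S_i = -9 + 9*i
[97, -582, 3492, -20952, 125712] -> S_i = 97*-6^i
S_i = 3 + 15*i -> [3, 18, 33, 48, 63]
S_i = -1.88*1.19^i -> [-1.88, -2.24, -2.66, -3.17, -3.77]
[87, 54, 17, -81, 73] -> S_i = Random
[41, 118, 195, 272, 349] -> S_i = 41 + 77*i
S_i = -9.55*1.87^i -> [-9.55, -17.86, -33.4, -62.45, -116.78]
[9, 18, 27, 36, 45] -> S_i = 9 + 9*i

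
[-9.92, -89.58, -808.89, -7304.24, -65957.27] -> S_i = -9.92*9.03^i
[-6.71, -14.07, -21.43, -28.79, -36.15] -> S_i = -6.71 + -7.36*i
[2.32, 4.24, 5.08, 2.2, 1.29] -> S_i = Random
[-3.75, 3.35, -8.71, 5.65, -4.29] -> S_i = Random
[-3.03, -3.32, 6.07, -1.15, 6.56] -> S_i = Random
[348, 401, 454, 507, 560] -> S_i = 348 + 53*i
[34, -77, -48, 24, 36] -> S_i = Random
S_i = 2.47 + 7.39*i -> [2.47, 9.86, 17.25, 24.64, 32.03]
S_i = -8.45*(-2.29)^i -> [-8.45, 19.35, -44.31, 101.48, -232.38]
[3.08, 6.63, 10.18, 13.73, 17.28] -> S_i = 3.08 + 3.55*i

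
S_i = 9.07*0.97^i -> [9.07, 8.8, 8.53, 8.28, 8.03]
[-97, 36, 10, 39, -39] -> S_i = Random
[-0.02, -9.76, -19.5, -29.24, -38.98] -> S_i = -0.02 + -9.74*i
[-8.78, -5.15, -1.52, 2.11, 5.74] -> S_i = -8.78 + 3.63*i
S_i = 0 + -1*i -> [0, -1, -2, -3, -4]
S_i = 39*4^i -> [39, 156, 624, 2496, 9984]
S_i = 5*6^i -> [5, 30, 180, 1080, 6480]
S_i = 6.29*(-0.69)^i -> [6.29, -4.34, 2.99, -2.07, 1.43]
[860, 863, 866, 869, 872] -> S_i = 860 + 3*i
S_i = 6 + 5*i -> [6, 11, 16, 21, 26]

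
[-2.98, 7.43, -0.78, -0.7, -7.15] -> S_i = Random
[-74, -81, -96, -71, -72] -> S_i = Random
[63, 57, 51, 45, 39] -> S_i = 63 + -6*i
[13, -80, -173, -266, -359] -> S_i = 13 + -93*i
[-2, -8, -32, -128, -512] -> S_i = -2*4^i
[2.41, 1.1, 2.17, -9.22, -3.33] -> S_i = Random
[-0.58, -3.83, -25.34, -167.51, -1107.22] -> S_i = -0.58*6.61^i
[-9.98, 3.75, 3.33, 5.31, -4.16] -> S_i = Random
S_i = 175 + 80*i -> [175, 255, 335, 415, 495]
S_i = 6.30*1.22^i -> [6.3, 7.69, 9.38, 11.44, 13.96]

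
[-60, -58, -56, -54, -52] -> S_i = -60 + 2*i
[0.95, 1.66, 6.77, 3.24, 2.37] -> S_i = Random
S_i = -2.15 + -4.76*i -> [-2.15, -6.91, -11.67, -16.43, -21.19]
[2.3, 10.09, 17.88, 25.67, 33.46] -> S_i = 2.30 + 7.79*i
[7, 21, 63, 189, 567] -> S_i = 7*3^i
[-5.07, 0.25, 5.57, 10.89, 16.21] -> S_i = -5.07 + 5.32*i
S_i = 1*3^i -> [1, 3, 9, 27, 81]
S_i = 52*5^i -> [52, 260, 1300, 6500, 32500]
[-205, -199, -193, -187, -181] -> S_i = -205 + 6*i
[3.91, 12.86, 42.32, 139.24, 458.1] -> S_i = 3.91*3.29^i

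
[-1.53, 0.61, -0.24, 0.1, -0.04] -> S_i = -1.53*(-0.40)^i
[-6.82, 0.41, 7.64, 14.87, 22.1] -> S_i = -6.82 + 7.23*i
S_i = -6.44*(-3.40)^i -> [-6.44, 21.9, -74.45, 253.12, -860.6]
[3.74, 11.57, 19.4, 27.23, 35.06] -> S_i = 3.74 + 7.83*i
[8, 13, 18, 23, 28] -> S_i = 8 + 5*i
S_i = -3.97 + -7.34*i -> [-3.97, -11.31, -18.65, -25.99, -33.33]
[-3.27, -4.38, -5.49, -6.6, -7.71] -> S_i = -3.27 + -1.11*i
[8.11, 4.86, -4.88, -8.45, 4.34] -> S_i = Random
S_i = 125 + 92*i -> [125, 217, 309, 401, 493]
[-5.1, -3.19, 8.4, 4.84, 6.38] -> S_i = Random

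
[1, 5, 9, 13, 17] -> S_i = 1 + 4*i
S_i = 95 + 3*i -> [95, 98, 101, 104, 107]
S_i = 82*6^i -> [82, 492, 2952, 17712, 106272]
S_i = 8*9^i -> [8, 72, 648, 5832, 52488]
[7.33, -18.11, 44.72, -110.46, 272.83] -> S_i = 7.33*(-2.47)^i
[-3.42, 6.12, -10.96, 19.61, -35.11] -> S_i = -3.42*(-1.79)^i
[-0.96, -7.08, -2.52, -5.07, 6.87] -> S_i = Random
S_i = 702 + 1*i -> [702, 703, 704, 705, 706]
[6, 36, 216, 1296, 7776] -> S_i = 6*6^i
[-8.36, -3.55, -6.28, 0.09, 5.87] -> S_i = Random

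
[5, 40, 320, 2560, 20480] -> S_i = 5*8^i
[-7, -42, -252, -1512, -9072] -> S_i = -7*6^i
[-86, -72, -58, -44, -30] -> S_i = -86 + 14*i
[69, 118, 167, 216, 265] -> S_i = 69 + 49*i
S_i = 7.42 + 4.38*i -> [7.42, 11.8, 16.18, 20.56, 24.94]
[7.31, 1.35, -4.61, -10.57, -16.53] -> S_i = 7.31 + -5.96*i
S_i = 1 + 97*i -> [1, 98, 195, 292, 389]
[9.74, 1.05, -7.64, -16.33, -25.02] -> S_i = 9.74 + -8.69*i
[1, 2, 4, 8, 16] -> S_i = 1*2^i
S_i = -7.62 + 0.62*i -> [-7.62, -7.0, -6.38, -5.76, -5.14]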